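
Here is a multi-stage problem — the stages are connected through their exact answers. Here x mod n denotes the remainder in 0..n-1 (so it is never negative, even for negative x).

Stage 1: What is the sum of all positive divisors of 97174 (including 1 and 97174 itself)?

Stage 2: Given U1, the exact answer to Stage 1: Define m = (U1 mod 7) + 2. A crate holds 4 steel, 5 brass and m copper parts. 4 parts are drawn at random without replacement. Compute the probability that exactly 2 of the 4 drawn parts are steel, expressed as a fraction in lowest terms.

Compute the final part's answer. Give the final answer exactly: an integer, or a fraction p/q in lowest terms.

216/715

Stage 1: 97174 = 2 * 7 * 11 * 631; sigma = (1 + 2) * (1 + 7) * (1 + 11) * (1 + 631) = 3 * 8 * 12 * 632 = 182016; answer 182016
Stage 2: U1 = 182016; m = 4; total draws C(13,4) = 715; favorable C(4,2)*C(9,2) = 216; P = 216/715; answer 216/715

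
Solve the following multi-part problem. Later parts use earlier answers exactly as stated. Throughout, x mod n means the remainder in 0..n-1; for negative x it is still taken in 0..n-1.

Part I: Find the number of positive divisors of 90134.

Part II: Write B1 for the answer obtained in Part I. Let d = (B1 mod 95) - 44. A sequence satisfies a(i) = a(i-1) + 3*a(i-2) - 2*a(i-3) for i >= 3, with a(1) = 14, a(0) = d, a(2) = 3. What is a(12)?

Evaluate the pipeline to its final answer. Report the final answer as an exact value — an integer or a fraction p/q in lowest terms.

34147

Part I: 90134 = 2 * 11 * 17 * 241; number of divisors = (1+1) * (1+1) * (1+1) * (1+1) = 16; answer 16
Part II: B1 = 16; d = -28; a(3) = 1*(3) + 3*(14) - 2*(-28) = 101; iterating: a(3)=101, a(4)=82, a(5)=379, a(6)=423, a(7)=1396, a(8)=1907, a(9)=5249, a(10)=8178, a(11)=20111, a(12)=34147; answer 34147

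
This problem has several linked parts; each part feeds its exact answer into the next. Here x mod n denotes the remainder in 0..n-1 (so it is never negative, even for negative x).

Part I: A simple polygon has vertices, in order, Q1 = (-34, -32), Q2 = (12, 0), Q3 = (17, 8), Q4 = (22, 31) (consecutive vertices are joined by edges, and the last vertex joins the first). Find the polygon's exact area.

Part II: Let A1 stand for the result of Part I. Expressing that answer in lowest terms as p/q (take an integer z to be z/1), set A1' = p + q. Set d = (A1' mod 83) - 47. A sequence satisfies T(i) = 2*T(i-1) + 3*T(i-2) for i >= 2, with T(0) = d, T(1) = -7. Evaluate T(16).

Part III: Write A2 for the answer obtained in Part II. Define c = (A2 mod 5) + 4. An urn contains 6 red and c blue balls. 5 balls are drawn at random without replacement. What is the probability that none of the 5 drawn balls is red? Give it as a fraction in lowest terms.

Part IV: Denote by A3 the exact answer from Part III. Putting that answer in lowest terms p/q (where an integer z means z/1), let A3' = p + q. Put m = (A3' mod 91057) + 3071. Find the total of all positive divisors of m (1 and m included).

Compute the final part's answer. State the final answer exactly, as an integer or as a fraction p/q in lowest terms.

Part I: cross terms: (-34*0 - 12*-32)=384, (12*8 - 17*0)=96, (17*31 - 22*8)=351, (22*-32 - -34*31)=350; twice the area = |1181| = 1181; area = 1181/2; answer 1181/2
Part II: A1 = 1181/2; threaded value p + q = 1183; d = -26; T(2) = 2*(-7) + 3*(-26) = -92; iterating: T(2)=-92, T(3)=-205, T(4)=-686, T(5)=-1987, T(6)=-6032, T(7)=-18025, T(8)=-54146, T(9)=-162367, T(10)=-487172, T(11)=-1461445, T(12)=-4384406, T(13)=-13153147, T(14)=-39459512, T(15)=-118378465, T(16)=-355135466; answer -355135466
Part III: A2 = -355135466; c = 8; total draws C(14,5) = 2002; favorable C(8,5) = 56; P = 4/143; answer 4/143
Part IV: A3 = 4/143; threaded value p + q = 147; m = 3218; 3218 = 2 * 1609; sigma = (1 + 2) * (1 + 1609) = 3 * 1610 = 4830; answer 4830

4830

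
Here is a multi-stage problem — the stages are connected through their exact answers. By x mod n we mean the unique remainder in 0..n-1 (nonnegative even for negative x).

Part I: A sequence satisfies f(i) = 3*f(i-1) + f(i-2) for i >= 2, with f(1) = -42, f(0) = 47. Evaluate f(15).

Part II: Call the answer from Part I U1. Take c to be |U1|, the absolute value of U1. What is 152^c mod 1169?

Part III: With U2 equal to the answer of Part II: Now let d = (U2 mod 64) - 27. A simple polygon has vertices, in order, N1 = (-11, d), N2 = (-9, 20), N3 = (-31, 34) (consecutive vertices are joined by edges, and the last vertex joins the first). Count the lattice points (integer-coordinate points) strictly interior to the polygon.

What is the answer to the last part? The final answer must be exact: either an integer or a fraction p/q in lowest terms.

Part I: f(2) = 3*(-42) + 1*(47) = -79; iterating: f(2)=-79, f(3)=-279, f(4)=-916, f(5)=-3027, f(6)=-9997, f(7)=-33018, f(8)=-109051, f(9)=-360171, f(10)=-1189564, f(11)=-3928863, f(12)=-12976153, f(13)=-42857322, f(14)=-141548119, f(15)=-467501679; answer -467501679
Part II: U1 = -467501679; c = 467501679; squarings mod 1169: 152^1=152, 152^2=893, 152^4=191, 152^8=242, 152^16=114, 152^32=137, 152^64=65, 152^128=718, 152^256=1164, 152^512=25, 152^1024=625, 152^2048=179, 152^4096=478, 152^8192=529, 152^16384=450, 152^32768=263, 152^65536=198, 152^131072=627, 152^262144=345, 152^524288=956, 152^1048576=947, 152^2097152=186, 152^4194304=695, 152^8388608=228, 152^16777216=548, 152^33554432=1040, 152^67108864=275, 152^134217728=809, 152^268435456=1010; 152^467501679 = 152^1 * 152^2 * 152^4 * 152^8 * 152^32 * 152^64 * 152^512 * 152^32768 * 152^65536 * 152^262144 * 152^524288 * 152^1048576 * 152^4194304 * 152^8388608 * 152^16777216 * 152^33554432 * 152^134217728 * 152^268435456 = 979 (mod 1169); answer 979
Part III: U2 = 979; d = -8; cross terms: (-11*20 - -9*-8)=-292, (-9*34 - -31*20)=314, (-31*-8 - -11*34)=622; twice the area = |644| = 644; area = 322; boundary points = 2 + 2 + 2 = 6; strictly interior points = area - boundary/2 + 1 = 320; answer 320

320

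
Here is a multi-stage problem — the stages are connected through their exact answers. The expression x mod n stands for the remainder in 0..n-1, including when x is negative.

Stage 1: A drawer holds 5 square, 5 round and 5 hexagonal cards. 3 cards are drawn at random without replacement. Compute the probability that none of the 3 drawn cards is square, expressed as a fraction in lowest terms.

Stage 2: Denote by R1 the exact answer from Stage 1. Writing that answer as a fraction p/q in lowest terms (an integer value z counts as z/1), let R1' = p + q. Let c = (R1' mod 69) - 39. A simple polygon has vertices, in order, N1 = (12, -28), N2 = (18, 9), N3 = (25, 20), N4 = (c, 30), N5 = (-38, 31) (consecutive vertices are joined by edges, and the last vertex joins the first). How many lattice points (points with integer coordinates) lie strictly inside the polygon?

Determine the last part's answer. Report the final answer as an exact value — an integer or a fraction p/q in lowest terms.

1701

Stage 1: total draws C(15,3) = 455; favorable C(10,3) = 120; P = 24/91; answer 24/91
Stage 2: R1 = 24/91; threaded value p + q = 115; c = 7; cross terms: (12*9 - 18*-28)=612, (18*20 - 25*9)=135, (25*30 - 7*20)=610, (7*31 - -38*30)=1357, (-38*-28 - 12*31)=692; twice the area = |3406| = 3406; area = 1703; boundary points = 1 + 1 + 2 + 1 + 1 = 6; strictly interior points = area - boundary/2 + 1 = 1701; answer 1701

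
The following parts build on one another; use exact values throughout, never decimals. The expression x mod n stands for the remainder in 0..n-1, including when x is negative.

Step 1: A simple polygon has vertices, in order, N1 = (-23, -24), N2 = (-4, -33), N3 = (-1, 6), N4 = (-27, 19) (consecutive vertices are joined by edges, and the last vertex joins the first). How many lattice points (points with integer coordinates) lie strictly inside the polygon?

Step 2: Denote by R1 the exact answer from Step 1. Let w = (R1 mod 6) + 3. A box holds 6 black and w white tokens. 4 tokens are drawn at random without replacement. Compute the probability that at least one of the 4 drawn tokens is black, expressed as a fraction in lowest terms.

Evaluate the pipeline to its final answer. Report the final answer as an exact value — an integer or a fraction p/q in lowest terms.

Step 1: cross terms: (-23*-33 - -4*-24)=663, (-4*6 - -1*-33)=-57, (-1*19 - -27*6)=143, (-27*-24 - -23*19)=1085; twice the area = |1834| = 1834; area = 917; boundary points = 1 + 3 + 13 + 1 = 18; strictly interior points = area - boundary/2 + 1 = 909; answer 909
Step 2: R1 = 909; w = 6; total draws C(12,4) = 495; complement C(6,4) = 15; favorable 495 - 15 = 480; P = 32/33; answer 32/33

32/33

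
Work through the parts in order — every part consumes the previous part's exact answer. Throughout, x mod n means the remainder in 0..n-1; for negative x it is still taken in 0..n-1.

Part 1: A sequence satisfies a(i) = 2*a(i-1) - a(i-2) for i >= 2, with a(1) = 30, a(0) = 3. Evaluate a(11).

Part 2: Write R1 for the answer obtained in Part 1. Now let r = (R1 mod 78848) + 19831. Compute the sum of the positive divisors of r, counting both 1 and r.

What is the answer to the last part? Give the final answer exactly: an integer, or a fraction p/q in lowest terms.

20664

Part 1: a(2) = 2*(30) - 1*(3) = 57; iterating: a(2)=57, a(3)=84, a(4)=111, a(5)=138, a(6)=165, a(7)=192, a(8)=219, a(9)=246, a(10)=273, a(11)=300; answer 300
Part 2: R1 = 300; r = 20131; 20131 = 41 * 491; sigma = (1 + 41) * (1 + 491) = 42 * 492 = 20664; answer 20664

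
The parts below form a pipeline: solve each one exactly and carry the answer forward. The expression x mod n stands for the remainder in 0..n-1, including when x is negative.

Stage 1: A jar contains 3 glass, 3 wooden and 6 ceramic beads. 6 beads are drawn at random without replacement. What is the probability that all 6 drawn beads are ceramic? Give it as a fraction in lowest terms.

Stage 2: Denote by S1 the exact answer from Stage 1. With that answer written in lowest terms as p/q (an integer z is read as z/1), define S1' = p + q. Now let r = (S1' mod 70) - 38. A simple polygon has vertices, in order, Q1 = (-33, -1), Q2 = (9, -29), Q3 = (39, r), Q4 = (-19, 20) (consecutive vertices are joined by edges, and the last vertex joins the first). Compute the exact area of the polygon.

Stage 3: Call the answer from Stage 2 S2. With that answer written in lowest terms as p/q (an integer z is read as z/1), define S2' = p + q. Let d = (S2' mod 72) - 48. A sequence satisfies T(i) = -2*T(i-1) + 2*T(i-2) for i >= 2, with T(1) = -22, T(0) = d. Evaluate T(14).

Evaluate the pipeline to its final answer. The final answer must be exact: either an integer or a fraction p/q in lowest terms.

Stage 1: total draws C(12,6) = 924; favorable C(6,6) = 1; P = 1/924; answer 1/924
Stage 2: S1 = 1/924; threaded value p + q = 925; r = -23; cross terms: (-33*-29 - 9*-1)=966, (9*-23 - 39*-29)=924, (39*20 - -19*-23)=343, (-19*-1 - -33*20)=679; twice the area = |2912| = 2912; area = 1456; answer 1456
Stage 3: S2 = 1456; threaded value p + q = 1457; d = -31; T(2) = -2*(-22) + 2*(-31) = -18; iterating: T(2)=-18, T(3)=-8, T(4)=-20, T(5)=24, T(6)=-88, T(7)=224, T(8)=-624, T(9)=1696, T(10)=-4640, T(11)=12672, T(12)=-34624, T(13)=94592, T(14)=-258432; answer -258432

-258432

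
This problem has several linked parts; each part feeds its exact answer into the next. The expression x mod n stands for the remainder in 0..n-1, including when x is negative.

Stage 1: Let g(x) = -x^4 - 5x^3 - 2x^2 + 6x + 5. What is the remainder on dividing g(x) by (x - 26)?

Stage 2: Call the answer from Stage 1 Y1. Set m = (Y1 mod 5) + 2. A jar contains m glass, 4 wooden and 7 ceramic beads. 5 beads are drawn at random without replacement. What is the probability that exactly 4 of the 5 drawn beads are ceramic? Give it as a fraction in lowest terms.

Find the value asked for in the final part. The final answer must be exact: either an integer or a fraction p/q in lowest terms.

15/208

Stage 1: remainder = value at the root: -1*(26)^4 - 5*(26)^3 - 2*(26)^2 + 6*(26)^1 + 5 = (-456976) + (-87880) + (-1352) + (156) + (5) = -546047; answer -546047
Stage 2: Y1 = -546047; m = 5; total draws C(16,5) = 4368; favorable C(7,4)*C(9,1) = 315; P = 15/208; answer 15/208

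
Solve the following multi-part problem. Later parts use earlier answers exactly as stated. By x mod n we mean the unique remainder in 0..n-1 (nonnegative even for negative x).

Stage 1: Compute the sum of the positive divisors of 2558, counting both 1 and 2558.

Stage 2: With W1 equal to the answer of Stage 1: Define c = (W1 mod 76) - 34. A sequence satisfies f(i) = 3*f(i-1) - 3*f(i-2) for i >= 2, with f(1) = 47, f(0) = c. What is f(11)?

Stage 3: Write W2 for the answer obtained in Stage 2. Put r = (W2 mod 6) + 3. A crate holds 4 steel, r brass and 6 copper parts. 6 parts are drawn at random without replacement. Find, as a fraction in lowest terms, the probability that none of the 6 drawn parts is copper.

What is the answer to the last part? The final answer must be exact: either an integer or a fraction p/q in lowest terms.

Stage 1: 2558 = 2 * 1279; sigma = (1 + 2) * (1 + 1279) = 3 * 1280 = 3840; answer 3840
Stage 2: W1 = 3840; c = 6; f(2) = 3*(47) - 3*(6) = 123; iterating: f(2)=123, f(3)=228, f(4)=315, f(5)=261, f(6)=-162, f(7)=-1269, f(8)=-3321, f(9)=-6156, f(10)=-8505, f(11)=-7047; answer -7047
Stage 3: W2 = -7047; r = 6; total draws C(16,6) = 8008; favorable C(10,6) = 210; P = 15/572; answer 15/572

15/572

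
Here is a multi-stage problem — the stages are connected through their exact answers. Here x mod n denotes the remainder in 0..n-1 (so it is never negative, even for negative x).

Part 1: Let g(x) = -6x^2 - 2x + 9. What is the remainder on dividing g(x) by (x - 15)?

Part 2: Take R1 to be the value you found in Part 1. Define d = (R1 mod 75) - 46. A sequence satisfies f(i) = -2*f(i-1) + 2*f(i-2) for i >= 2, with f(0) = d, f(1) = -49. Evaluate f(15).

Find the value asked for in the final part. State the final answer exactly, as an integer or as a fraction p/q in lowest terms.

Part 1: remainder = value at the root: -6*(15)^2 - 2*(15)^1 + 9 = (-1350) + (-30) + (9) = -1371; answer -1371
Part 2: R1 = -1371; d = 8; f(2) = -2*(-49) + 2*(8) = 114; iterating: f(2)=114, f(3)=-326, f(4)=880, f(5)=-2412, f(6)=6584, f(7)=-17992, f(8)=49152, f(9)=-134288, f(10)=366880, f(11)=-1002336, f(12)=2738432, f(13)=-7481536, f(14)=20439936, f(15)=-55842944; answer -55842944

-55842944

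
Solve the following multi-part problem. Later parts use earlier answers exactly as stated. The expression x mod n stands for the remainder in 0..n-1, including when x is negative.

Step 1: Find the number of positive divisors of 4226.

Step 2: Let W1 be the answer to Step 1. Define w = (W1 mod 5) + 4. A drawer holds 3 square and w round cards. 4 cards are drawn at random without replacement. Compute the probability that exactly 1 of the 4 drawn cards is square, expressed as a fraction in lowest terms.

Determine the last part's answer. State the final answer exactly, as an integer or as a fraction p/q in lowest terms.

Step 1: 4226 = 2 * 2113; number of divisors = (1+1) * (1+1) = 4; answer 4
Step 2: W1 = 4; w = 8; total draws C(11,4) = 330; favorable C(3,1)*C(8,3) = 168; P = 28/55; answer 28/55

28/55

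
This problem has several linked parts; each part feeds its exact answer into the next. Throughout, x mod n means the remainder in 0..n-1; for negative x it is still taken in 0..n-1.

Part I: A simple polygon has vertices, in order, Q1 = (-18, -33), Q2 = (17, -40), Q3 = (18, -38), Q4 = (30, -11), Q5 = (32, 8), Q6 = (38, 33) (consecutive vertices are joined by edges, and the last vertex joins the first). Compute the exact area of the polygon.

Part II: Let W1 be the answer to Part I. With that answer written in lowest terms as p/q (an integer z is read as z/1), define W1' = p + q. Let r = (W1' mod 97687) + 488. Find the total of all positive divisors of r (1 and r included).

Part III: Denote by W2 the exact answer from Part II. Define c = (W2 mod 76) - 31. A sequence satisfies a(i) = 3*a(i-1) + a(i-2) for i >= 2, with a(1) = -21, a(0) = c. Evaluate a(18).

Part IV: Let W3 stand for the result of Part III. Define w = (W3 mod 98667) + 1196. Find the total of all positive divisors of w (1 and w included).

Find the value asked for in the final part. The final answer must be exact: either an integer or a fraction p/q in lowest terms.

100044

Part I: cross terms: (-18*-40 - 17*-33)=1281, (17*-38 - 18*-40)=74, (18*-11 - 30*-38)=942, (30*8 - 32*-11)=592, (32*33 - 38*8)=752, (38*-33 - -18*33)=-660; twice the area = |2981| = 2981; area = 2981/2; answer 2981/2
Part II: W1 = 2981/2; threaded value p + q = 2983; r = 3471; 3471 = 3 * 13 * 89; sigma = (1 + 3) * (1 + 13) * (1 + 89) = 4 * 14 * 90 = 5040; answer 5040
Part III: W2 = 5040; c = -7; a(2) = 3*(-21) + 1*(-7) = -70; iterating: a(2)=-70, a(3)=-231, a(4)=-763, a(5)=-2520, a(6)=-8323, a(7)=-27489, a(8)=-90790, a(9)=-299859, a(10)=-990367, a(11)=-3270960, a(12)=-10803247, a(13)=-35680701, a(14)=-117845350, a(15)=-389216751, a(16)=-1285495603, a(17)=-4245703560, a(18)=-14022606283; answer -14022606283
Part IV: W3 = -14022606283; w = 47620; 47620 = 2^2 * 5 * 2381; sigma = (1 + 2 + 4) * (1 + 5) * (1 + 2381) = 7 * 6 * 2382 = 100044; answer 100044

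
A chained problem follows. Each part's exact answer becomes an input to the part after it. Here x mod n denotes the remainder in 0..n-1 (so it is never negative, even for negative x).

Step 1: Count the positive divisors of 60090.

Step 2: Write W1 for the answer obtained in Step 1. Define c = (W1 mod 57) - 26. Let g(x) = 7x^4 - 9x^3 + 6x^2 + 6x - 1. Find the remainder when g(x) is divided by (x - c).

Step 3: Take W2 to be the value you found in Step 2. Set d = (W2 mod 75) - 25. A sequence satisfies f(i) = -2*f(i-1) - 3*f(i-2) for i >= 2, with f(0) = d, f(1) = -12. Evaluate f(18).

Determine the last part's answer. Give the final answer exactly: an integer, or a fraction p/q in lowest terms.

Step 1: 60090 = 2 * 3 * 5 * 2003; number of divisors = (1+1) * (1+1) * (1+1) * (1+1) = 16; answer 16
Step 2: W1 = 16; c = -10; remainder = value at the root: 7*(-10)^4 - 9*(-10)^3 + 6*(-10)^2 + 6*(-10)^1 - 1 = (70000) + (9000) + (600) + (-60) + (-1) = 79539; answer 79539
Step 3: W2 = 79539; d = 14; f(2) = -2*(-12) - 3*(14) = -18; iterating: f(2)=-18, f(3)=72, f(4)=-90, f(5)=-36, f(6)=342, f(7)=-576, f(8)=126, f(9)=1476, f(10)=-3330, f(11)=2232, f(12)=5526, f(13)=-17748, f(14)=18918, f(15)=15408, f(16)=-87570, f(17)=128916, f(18)=4878; answer 4878

4878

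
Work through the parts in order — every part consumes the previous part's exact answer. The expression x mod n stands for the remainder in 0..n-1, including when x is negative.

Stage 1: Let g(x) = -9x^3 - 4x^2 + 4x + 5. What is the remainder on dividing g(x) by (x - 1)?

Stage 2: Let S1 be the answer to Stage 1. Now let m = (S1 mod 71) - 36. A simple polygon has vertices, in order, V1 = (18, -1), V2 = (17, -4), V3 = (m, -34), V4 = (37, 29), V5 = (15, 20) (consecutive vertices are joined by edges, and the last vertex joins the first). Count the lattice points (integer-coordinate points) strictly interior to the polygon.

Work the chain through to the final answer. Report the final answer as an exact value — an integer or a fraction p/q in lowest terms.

785

Stage 1: remainder = value at the root: -9*(1)^3 - 4*(1)^2 + 4*(1)^1 + 5 = (-9) + (-4) + (4) + (5) = -4; answer -4
Stage 2: S1 = -4; m = 31; cross terms: (18*-4 - 17*-1)=-55, (17*-34 - 31*-4)=-454, (31*29 - 37*-34)=2157, (37*20 - 15*29)=305, (15*-1 - 18*20)=-375; twice the area = |1578| = 1578; area = 789; boundary points = 1 + 2 + 3 + 1 + 3 = 10; strictly interior points = area - boundary/2 + 1 = 785; answer 785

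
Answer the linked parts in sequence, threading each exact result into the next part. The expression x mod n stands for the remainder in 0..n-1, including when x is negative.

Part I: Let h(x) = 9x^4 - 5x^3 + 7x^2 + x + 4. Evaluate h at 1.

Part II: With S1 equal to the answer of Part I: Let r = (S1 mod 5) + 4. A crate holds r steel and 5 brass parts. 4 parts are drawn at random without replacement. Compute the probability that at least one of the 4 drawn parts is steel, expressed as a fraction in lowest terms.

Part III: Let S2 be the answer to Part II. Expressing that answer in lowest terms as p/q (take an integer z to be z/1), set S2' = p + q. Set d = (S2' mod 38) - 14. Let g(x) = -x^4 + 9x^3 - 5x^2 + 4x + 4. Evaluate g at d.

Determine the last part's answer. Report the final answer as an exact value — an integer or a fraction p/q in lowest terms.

Part I: 9*(1)^4 - 5*(1)^3 + 7*(1)^2 + 1*(1)^1 + 4 = (9) + (-5) + (7) + (1) + (4) = 16; answer 16
Part II: S1 = 16; r = 5; total draws C(10,4) = 210; complement C(5,4) = 5; favorable 210 - 5 = 205; P = 41/42; answer 41/42
Part III: S2 = 41/42; threaded value p + q = 83; d = -7; -1*(-7)^4 + 9*(-7)^3 - 5*(-7)^2 + 4*(-7)^1 + 4 = (-2401) + (-3087) + (-245) + (-28) + (4) = -5757; answer -5757

-5757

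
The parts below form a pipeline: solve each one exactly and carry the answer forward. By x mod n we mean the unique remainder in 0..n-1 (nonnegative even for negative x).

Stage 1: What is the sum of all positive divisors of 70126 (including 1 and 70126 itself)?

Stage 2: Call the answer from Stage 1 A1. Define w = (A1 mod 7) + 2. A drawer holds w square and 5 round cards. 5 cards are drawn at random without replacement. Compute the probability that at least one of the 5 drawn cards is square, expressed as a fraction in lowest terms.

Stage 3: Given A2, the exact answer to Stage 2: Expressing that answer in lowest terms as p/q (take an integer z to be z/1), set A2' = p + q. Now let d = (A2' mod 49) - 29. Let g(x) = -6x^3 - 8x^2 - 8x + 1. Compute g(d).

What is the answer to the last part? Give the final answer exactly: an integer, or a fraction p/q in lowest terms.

22657

Stage 1: 70126 = 2 * 7 * 5009; sigma = (1 + 2) * (1 + 7) * (1 + 5009) = 3 * 8 * 5010 = 120240; answer 120240
Stage 2: A1 = 120240; w = 3; total draws C(8,5) = 56; complement C(5,5) = 1; favorable 56 - 1 = 55; P = 55/56; answer 55/56
Stage 3: A2 = 55/56; threaded value p + q = 111; d = -16; -6*(-16)^3 - 8*(-16)^2 - 8*(-16)^1 + 1 = (24576) + (-2048) + (128) + (1) = 22657; answer 22657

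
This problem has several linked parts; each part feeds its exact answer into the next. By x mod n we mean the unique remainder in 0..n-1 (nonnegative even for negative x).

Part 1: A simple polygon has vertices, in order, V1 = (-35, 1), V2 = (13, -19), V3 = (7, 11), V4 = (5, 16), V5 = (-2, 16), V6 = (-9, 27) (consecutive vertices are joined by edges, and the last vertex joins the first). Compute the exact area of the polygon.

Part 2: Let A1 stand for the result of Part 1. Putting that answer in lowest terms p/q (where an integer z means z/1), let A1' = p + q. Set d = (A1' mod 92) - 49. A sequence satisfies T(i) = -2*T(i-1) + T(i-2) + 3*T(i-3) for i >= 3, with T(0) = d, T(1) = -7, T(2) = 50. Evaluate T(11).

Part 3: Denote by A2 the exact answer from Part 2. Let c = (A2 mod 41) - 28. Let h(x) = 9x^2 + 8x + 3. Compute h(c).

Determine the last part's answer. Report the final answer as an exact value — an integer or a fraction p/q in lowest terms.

375

Part 1: cross terms: (-35*-19 - 13*1)=652, (13*11 - 7*-19)=276, (7*16 - 5*11)=57, (5*16 - -2*16)=112, (-2*27 - -9*16)=90, (-9*1 - -35*27)=936; twice the area = |2123| = 2123; area = 2123/2; answer 2123/2
Part 2: A1 = 2123/2; threaded value p + q = 2125; d = -40; T(3) = -2*(50) + 1*(-7) + 3*(-40) = -227; iterating: T(3)=-227, T(4)=483, T(5)=-1043, T(6)=1888, T(7)=-3370, T(8)=5499, T(9)=-8704, T(10)=12797, T(11)=-17801; answer -17801
Part 3: A2 = -17801; c = 6; 9*(6)^2 + 8*(6)^1 + 3 = (324) + (48) + (3) = 375; answer 375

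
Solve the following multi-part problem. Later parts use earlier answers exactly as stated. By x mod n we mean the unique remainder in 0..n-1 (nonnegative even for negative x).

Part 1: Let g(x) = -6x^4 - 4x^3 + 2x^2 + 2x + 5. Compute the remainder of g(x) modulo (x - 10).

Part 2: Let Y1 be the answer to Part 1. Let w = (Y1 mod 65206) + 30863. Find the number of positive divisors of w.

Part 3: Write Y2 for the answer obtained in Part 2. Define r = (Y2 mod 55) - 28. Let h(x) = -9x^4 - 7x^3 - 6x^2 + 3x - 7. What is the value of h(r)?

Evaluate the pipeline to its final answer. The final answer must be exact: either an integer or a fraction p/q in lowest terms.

Part 1: remainder = value at the root: -6*(10)^4 - 4*(10)^3 + 2*(10)^2 + 2*(10)^1 + 5 = (-60000) + (-4000) + (200) + (20) + (5) = -63775; answer -63775
Part 2: Y1 = -63775; w = 32294; 32294 = 2 * 67 * 241; number of divisors = (1+1) * (1+1) * (1+1) = 8; answer 8
Part 3: Y2 = 8; r = -20; -9*(-20)^4 - 7*(-20)^3 - 6*(-20)^2 + 3*(-20)^1 - 7 = (-1440000) + (56000) + (-2400) + (-60) + (-7) = -1386467; answer -1386467

-1386467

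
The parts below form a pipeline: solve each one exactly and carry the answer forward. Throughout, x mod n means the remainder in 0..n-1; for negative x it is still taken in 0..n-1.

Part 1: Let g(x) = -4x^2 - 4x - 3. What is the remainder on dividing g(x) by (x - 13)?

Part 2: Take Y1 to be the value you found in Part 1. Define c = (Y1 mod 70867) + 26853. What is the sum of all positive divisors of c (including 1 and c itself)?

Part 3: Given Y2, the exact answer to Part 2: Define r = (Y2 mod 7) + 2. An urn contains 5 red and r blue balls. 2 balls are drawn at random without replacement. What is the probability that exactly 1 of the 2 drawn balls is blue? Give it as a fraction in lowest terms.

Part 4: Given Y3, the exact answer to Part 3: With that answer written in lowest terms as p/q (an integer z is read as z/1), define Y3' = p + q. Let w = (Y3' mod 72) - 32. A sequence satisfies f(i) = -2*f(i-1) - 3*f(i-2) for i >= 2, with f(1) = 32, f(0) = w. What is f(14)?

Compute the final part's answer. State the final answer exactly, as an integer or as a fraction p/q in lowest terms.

-36955

Part 1: remainder = value at the root: -4*(13)^2 - 4*(13)^1 - 3 = (-676) + (-52) + (-3) = -731; answer -731
Part 2: Y1 = -731; c = 96989; 96989 is prime, so its only divisors are 1 and 96989; sigma = 1 + 96989 = 96990; answer 96990
Part 3: Y2 = 96990; r = 7; total draws C(12,2) = 66; favorable C(7,1)*C(5,1) = 35; P = 35/66; answer 35/66
Part 4: Y3 = 35/66; threaded value p + q = 101; w = -3; f(2) = -2*(32) - 3*(-3) = -55; iterating: f(2)=-55, f(3)=14, f(4)=137, f(5)=-316, f(6)=221, f(7)=506, f(8)=-1675, f(9)=1832, f(10)=1361, f(11)=-8218, f(12)=12353, f(13)=-52, f(14)=-36955; answer -36955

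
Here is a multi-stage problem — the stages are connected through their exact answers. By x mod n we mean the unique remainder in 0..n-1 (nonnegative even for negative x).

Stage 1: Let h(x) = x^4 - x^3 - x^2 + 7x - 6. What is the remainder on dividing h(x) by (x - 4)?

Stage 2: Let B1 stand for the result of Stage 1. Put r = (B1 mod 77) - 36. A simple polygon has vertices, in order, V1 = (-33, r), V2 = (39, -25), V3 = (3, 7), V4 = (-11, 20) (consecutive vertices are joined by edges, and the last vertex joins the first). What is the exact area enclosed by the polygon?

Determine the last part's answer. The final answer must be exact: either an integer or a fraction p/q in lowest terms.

Stage 1: remainder = value at the root: 1*(4)^4 - 1*(4)^3 - 1*(4)^2 + 7*(4)^1 - 6 = (256) + (-64) + (-16) + (28) + (-6) = 198; answer 198
Stage 2: B1 = 198; r = 8; cross terms: (-33*-25 - 39*8)=513, (39*7 - 3*-25)=348, (3*20 - -11*7)=137, (-11*8 - -33*20)=572; twice the area = |1570| = 1570; area = 785; answer 785

785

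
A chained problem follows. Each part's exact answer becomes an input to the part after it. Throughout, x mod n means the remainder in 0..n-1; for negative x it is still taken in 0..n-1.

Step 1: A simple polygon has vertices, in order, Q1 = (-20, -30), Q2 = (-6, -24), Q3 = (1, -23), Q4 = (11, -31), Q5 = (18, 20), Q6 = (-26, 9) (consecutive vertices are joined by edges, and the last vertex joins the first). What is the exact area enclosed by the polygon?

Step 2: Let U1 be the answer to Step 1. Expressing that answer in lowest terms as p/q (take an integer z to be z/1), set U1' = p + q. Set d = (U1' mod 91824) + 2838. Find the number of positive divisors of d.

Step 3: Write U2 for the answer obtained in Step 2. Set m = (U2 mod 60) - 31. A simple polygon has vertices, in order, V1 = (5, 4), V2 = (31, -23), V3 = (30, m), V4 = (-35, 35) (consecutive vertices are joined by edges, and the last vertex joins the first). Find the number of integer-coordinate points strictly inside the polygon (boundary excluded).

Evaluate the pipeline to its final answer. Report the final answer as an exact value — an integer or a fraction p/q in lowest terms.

363

Step 1: cross terms: (-20*-24 - -6*-30)=300, (-6*-23 - 1*-24)=162, (1*-31 - 11*-23)=222, (11*20 - 18*-31)=778, (18*9 - -26*20)=682, (-26*-30 - -20*9)=960; twice the area = |3104| = 3104; area = 1552; answer 1552
Step 2: U1 = 1552; threaded value p + q = 1553; d = 4391; 4391 is prime, so its only divisors are 1 and 4391; count = 2; answer 2
Step 3: U2 = 2; m = -29; cross terms: (5*-23 - 31*4)=-239, (31*-29 - 30*-23)=-209, (30*35 - -35*-29)=35, (-35*4 - 5*35)=-315; twice the area = |-728| = 728; area = 364; boundary points = 1 + 1 + 1 + 1 = 4; strictly interior points = area - boundary/2 + 1 = 363; answer 363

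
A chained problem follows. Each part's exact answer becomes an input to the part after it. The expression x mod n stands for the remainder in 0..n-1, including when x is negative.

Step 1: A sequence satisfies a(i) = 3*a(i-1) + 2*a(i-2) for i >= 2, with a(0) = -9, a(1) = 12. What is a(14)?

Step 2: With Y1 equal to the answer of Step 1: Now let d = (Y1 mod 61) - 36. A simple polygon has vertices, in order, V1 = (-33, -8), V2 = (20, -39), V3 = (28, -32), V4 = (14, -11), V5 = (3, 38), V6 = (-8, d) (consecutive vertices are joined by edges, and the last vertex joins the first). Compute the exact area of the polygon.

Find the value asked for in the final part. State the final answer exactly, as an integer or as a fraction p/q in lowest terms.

1558

Step 1: a(2) = 3*(12) + 2*(-9) = 18; iterating: a(2)=18, a(3)=78, a(4)=270, a(5)=966, a(6)=3438, a(7)=12246, a(8)=43614, a(9)=155334, a(10)=553230, a(11)=1970358, a(12)=7017534, a(13)=24993318, a(14)=89015022; answer 89015022
Step 2: Y1 = 89015022; d = 4; cross terms: (-33*-39 - 20*-8)=1447, (20*-32 - 28*-39)=452, (28*-11 - 14*-32)=140, (14*38 - 3*-11)=565, (3*4 - -8*38)=316, (-8*-8 - -33*4)=196; twice the area = |3116| = 3116; area = 1558; answer 1558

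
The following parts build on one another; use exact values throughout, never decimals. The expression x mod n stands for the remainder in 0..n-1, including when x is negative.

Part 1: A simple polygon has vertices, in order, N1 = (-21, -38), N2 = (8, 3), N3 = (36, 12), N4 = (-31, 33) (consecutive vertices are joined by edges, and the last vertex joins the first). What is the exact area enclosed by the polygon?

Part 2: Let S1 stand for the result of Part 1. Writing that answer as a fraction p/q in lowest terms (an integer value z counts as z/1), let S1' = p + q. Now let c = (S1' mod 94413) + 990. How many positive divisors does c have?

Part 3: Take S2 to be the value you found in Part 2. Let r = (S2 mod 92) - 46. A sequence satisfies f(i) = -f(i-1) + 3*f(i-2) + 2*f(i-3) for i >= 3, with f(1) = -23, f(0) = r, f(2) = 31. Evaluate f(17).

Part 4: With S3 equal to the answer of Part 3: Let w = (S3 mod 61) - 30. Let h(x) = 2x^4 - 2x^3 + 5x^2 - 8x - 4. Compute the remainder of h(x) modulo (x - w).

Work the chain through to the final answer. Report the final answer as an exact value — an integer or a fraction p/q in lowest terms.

109241

Part 1: cross terms: (-21*3 - 8*-38)=241, (8*12 - 36*3)=-12, (36*33 - -31*12)=1560, (-31*-38 - -21*33)=1871; twice the area = |3660| = 3660; area = 1830; answer 1830
Part 2: S1 = 1830; threaded value p + q = 1831; c = 2821; 2821 = 7 * 13 * 31; number of divisors = (1+1) * (1+1) * (1+1) = 8; answer 8
Part 3: S2 = 8; r = -38; f(3) = -1*(31) + 3*(-23) + 2*(-38) = -176; iterating: f(3)=-176, f(4)=223, f(5)=-689, f(6)=1006, f(7)=-2627, f(8)=4267, f(9)=-10136, f(10)=17683, f(11)=-39557, f(12)=72334, f(13)=-155639, f(14)=293527, f(15)=-615776, f(16)=1185079, f(17)=-2445353; answer -2445353
Part 4: S3 = -2445353; w = -15; remainder = value at the root: 2*(-15)^4 - 2*(-15)^3 + 5*(-15)^2 - 8*(-15)^1 - 4 = (101250) + (6750) + (1125) + (120) + (-4) = 109241; answer 109241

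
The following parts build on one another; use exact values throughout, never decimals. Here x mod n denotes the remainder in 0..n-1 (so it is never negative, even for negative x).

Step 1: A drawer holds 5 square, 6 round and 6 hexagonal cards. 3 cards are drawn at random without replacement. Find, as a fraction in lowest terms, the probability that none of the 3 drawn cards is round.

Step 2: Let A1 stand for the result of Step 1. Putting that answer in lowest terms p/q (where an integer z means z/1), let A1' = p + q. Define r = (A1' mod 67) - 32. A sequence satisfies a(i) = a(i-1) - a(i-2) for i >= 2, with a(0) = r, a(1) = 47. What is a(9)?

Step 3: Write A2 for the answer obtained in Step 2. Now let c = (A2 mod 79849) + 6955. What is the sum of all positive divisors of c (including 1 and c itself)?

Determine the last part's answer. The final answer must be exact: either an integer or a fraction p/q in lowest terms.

Step 1: total draws C(17,3) = 680; favorable C(11,3) = 165; P = 33/136; answer 33/136
Step 2: A1 = 33/136; threaded value p + q = 169; r = 3; a(2) = 1*(47) - 1*(3) = 44; iterating: a(2)=44, a(3)=-3, a(4)=-47, a(5)=-44, a(6)=3, a(7)=47, a(8)=44, a(9)=-3; answer -3
Step 3: A2 = -3; c = 86801; 86801 = 11 * 13 * 607; sigma = (1 + 11) * (1 + 13) * (1 + 607) = 12 * 14 * 608 = 102144; answer 102144

102144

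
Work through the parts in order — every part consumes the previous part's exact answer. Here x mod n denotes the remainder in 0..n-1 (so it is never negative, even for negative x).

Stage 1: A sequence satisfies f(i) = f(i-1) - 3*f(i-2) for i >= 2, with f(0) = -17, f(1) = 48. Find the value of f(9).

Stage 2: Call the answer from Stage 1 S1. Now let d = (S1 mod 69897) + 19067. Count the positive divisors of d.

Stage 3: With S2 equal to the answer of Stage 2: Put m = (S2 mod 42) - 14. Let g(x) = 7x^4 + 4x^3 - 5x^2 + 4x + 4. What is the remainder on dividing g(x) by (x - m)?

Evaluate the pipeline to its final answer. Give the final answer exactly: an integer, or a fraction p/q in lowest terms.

65464

Stage 1: f(2) = 1*(48) - 3*(-17) = 99; iterating: f(2)=99, f(3)=-45, f(4)=-342, f(5)=-207, f(6)=819, f(7)=1440, f(8)=-1017, f(9)=-5337; answer -5337
Stage 2: S1 = -5337; d = 83627; 83627 = 241 * 347; number of divisors = (1+1) * (1+1) = 4; answer 4
Stage 3: S2 = 4; m = -10; remainder = value at the root: 7*(-10)^4 + 4*(-10)^3 - 5*(-10)^2 + 4*(-10)^1 + 4 = (70000) + (-4000) + (-500) + (-40) + (4) = 65464; answer 65464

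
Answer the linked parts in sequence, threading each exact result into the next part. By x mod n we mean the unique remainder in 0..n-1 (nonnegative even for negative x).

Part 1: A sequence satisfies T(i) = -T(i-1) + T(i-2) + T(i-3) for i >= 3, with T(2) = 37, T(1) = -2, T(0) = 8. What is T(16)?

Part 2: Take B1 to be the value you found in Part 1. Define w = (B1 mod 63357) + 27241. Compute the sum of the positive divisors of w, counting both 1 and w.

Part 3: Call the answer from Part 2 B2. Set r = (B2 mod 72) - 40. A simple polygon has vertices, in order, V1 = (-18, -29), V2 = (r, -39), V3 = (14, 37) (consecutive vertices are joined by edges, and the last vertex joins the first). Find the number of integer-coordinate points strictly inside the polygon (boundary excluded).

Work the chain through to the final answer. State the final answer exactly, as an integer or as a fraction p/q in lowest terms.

1081

Part 1: T(3) = -1*(37) + 1*(-2) + 1*(8) = -31; iterating: T(3)=-31, T(4)=66, T(5)=-60, T(6)=95, T(7)=-89, T(8)=124, T(9)=-118, T(10)=153, T(11)=-147, T(12)=182, T(13)=-176, T(14)=211, T(15)=-205, T(16)=240; answer 240
Part 2: B1 = 240; w = 27481; 27481 is prime, so its only divisors are 1 and 27481; sigma = 1 + 27481 = 27482; answer 27482
Part 3: B2 = 27482; r = 10; cross terms: (-18*-39 - 10*-29)=992, (10*37 - 14*-39)=916, (14*-29 - -18*37)=260; twice the area = |2168| = 2168; area = 1084; boundary points = 2 + 4 + 2 = 8; strictly interior points = area - boundary/2 + 1 = 1081; answer 1081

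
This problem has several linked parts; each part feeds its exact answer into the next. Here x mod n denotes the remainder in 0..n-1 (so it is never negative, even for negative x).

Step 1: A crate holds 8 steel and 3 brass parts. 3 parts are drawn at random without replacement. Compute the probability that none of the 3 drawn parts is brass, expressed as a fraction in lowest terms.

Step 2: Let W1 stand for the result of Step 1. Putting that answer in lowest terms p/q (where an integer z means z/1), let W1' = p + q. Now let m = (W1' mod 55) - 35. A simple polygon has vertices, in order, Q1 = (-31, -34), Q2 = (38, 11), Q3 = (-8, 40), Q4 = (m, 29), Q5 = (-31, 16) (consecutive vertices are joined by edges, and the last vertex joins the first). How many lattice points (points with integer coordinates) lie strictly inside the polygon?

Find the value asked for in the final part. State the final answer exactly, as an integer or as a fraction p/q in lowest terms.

2769

Step 1: total draws C(11,3) = 165; favorable C(8,3) = 56; P = 56/165; answer 56/165
Step 2: W1 = 56/165; threaded value p + q = 221; m = -34; cross terms: (-31*11 - 38*-34)=951, (38*40 - -8*11)=1608, (-8*29 - -34*40)=1128, (-34*16 - -31*29)=355, (-31*-34 - -31*16)=1550; twice the area = |5592| = 5592; area = 2796; boundary points = 3 + 1 + 1 + 1 + 50 = 56; strictly interior points = area - boundary/2 + 1 = 2769; answer 2769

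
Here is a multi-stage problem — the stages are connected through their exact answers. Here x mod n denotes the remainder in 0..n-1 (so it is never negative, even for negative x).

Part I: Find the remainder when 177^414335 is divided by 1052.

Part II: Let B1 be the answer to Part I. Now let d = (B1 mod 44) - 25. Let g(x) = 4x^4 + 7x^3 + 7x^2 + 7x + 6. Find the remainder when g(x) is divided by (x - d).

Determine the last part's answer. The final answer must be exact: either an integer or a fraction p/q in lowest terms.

Part I: squarings mod 1052: 177^1=177, 177^2=821, 177^4=761, 177^8=521, 177^16=25, 177^32=625, 177^64=333, 177^128=429, 177^256=993, 177^512=325, 177^1024=425, 177^2048=733, 177^4096=769, 177^8192=137, 177^16384=885, 177^32768=537, 177^65536=121, 177^131072=965, 177^262144=205; 177^414335 = 177^1 * 177^2 * 177^4 * 177^8 * 177^16 * 177^32 * 177^64 * 177^512 * 177^4096 * 177^16384 * 177^131072 * 177^262144 = 765 (mod 1052); answer 765
Part II: B1 = 765; d = -8; remainder = value at the root: 4*(-8)^4 + 7*(-8)^3 + 7*(-8)^2 + 7*(-8)^1 + 6 = (16384) + (-3584) + (448) + (-56) + (6) = 13198; answer 13198

13198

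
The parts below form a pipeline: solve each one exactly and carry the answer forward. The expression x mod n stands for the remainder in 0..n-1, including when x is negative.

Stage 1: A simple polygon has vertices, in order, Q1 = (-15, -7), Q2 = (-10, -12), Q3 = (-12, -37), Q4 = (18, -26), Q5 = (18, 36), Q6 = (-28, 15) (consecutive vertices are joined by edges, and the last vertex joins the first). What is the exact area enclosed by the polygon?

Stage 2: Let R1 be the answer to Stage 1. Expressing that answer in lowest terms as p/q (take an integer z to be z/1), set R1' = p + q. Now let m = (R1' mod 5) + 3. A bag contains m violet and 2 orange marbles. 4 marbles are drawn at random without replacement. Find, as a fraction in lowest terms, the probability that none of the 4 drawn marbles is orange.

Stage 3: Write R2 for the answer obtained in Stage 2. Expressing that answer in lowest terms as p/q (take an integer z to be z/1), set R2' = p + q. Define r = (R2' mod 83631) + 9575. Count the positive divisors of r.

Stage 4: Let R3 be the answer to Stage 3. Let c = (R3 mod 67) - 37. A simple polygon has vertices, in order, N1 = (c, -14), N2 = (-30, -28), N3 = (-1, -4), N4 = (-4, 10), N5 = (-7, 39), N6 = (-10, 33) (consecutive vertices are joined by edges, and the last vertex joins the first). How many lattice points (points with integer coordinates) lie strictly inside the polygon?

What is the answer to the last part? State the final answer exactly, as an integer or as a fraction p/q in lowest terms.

Stage 1: cross terms: (-15*-12 - -10*-7)=110, (-10*-37 - -12*-12)=226, (-12*-26 - 18*-37)=978, (18*36 - 18*-26)=1116, (18*15 - -28*36)=1278, (-28*-7 - -15*15)=421; twice the area = |4129| = 4129; area = 4129/2; answer 4129/2
Stage 2: R1 = 4129/2; threaded value p + q = 4131; m = 4; total draws C(6,4) = 15; favorable C(4,4) = 1; P = 1/15; answer 1/15
Stage 3: R2 = 1/15; threaded value p + q = 16; r = 9591; 9591 = 3 * 23 * 139; number of divisors = (1+1) * (1+1) * (1+1) = 8; answer 8
Stage 4: R3 = 8; c = -29; cross terms: (-29*-28 - -30*-14)=392, (-30*-4 - -1*-28)=92, (-1*10 - -4*-4)=-26, (-4*39 - -7*10)=-86, (-7*33 - -10*39)=159, (-10*-14 - -29*33)=1097; twice the area = |1628| = 1628; area = 814; boundary points = 1 + 1 + 1 + 1 + 3 + 1 = 8; strictly interior points = area - boundary/2 + 1 = 811; answer 811

811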